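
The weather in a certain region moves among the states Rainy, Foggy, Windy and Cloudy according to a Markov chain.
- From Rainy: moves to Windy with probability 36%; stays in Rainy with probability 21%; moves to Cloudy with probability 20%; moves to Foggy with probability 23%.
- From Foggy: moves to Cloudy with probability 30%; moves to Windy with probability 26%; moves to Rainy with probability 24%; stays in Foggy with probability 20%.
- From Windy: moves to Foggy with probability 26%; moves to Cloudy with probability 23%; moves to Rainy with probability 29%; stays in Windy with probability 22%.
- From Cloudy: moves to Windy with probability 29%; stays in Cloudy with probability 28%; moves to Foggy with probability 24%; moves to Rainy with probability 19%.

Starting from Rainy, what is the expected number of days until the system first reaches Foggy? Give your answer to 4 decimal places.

Let t(s) be the expected number of days to first reach Foggy from state s, with t(Foggy) = 0. Conditioning on the first day:
t(Rainy) = 1 + 0.21·t(Rainy) + 0.36·t(Windy) + 0.2·t(Cloudy)
t(Windy) = 1 + 0.29·t(Rainy) + 0.22·t(Windy) + 0.23·t(Cloudy)
t(Cloudy) = 1 + 0.19·t(Rainy) + 0.29·t(Windy) + 0.28·t(Cloudy)
Solving: t(Rainy) = 4.1437, t(Windy) = 4.0337, t(Cloudy) = 4.1071.
Expected days from Rainy to Foggy: 4.1437.

4.1437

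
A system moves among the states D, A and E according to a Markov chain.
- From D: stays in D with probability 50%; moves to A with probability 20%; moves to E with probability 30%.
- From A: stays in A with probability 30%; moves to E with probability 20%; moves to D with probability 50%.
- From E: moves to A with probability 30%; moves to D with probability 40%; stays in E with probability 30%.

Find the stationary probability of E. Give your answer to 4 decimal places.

Let the stationary distribution be π with π = πP and π_1 + π_2 + π_3 = 1.
π_1 = 0.5·π_1 + 0.5·π_2 + 0.4·π_3
π_2 = 0.2·π_1 + 0.3·π_2 + 0.3·π_3
Solving with the normalization constraint gives π = (0.4725, 0.2527, 0.2747).
So the stationary probability of E is 0.2747.

0.2747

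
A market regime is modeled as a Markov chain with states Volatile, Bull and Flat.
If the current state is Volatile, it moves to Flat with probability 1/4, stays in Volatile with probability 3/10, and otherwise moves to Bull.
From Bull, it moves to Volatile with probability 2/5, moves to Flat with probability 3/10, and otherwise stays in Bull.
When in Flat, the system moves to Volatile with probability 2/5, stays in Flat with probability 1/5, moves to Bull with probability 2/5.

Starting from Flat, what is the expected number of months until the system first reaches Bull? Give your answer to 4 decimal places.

Let t(s) be the expected number of months to first reach Bull from state s, with t(Bull) = 0. Conditioning on the first month:
t(Volatile) = 1 + 0.3·t(Volatile) + 0.25·t(Flat)
t(Flat) = 1 + 0.4·t(Volatile) + 0.2·t(Flat)
Solving: t(Volatile) = 2.2826, t(Flat) = 2.3913.
Expected months from Flat to Bull: 2.3913.

2.3913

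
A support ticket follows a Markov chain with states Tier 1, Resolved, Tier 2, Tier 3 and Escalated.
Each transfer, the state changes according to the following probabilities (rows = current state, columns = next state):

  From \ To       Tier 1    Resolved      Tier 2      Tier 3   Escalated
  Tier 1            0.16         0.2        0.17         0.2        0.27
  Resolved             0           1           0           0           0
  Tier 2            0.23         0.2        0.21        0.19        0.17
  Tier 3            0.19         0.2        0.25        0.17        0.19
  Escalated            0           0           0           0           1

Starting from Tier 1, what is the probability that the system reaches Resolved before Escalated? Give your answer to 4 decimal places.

Let h(s) be the probability of absorption at Resolved starting from transient state s. Then h(Resolved) = 1 and h(Escalated) = 0. By first-step analysis:
h(Tier 1) = 0.16·h(Tier 1) + 0.2·1 + 0.17·h(Tier 2) + 0.2·h(Tier 3) + 0.27·0
h(Tier 2) = 0.23·h(Tier 1) + 0.2·1 + 0.21·h(Tier 2) + 0.19·h(Tier 3) + 0.17·0
h(Tier 3) = 0.19·h(Tier 1) + 0.2·1 + 0.25·h(Tier 2) + 0.17·h(Tier 3) + 0.19·0
Solving: h(Tier 1) = 0.4594, h(Tier 2) = 0.5069, h(Tier 3) = 0.4988.
Starting from Tier 1, the probability is 0.4594.

0.4594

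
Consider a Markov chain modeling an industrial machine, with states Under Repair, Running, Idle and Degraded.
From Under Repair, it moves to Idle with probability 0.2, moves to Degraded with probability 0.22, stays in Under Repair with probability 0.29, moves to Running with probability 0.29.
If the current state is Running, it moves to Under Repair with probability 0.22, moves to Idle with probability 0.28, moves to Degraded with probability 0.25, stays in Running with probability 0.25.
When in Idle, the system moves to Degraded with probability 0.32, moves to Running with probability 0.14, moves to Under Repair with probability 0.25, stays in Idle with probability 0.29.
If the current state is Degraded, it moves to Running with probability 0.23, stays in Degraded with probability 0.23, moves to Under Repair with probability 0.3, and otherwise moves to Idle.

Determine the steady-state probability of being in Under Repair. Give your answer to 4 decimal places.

Let the stationary distribution be π with π = πP and π_1 + π_2 + π_3 + π_4 = 1.
π_1 = 0.29·π_1 + 0.22·π_2 + 0.25·π_3 + 0.3·π_4
π_2 = 0.29·π_1 + 0.25·π_2 + 0.14·π_3 + 0.23·π_4
π_3 = 0.2·π_1 + 0.28·π_2 + 0.29·π_3 + 0.24·π_4
Solving with the normalization constraint gives π = (0.2665, 0.2280, 0.2510, 0.2545).
So the stationary probability of Under Repair is 0.2665.

0.2665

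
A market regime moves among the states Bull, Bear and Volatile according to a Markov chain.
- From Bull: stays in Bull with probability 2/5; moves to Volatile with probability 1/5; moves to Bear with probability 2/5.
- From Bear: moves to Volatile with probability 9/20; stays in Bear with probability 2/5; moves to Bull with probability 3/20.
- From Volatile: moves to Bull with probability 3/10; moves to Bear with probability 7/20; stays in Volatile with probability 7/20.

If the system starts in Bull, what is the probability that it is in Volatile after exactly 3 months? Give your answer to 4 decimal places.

Propagate the distribution vector 3 months from Bull.
After 0 months: (1.0000, 0.0000, 0.0000)
After 1 month: (0.4000, 0.4000, 0.2000)
After 2 months: (0.2800, 0.3900, 0.3300)
After 3 months: (0.2695, 0.3835, 0.3470)
P(in Volatile after 3 months) = 0.3470

0.3470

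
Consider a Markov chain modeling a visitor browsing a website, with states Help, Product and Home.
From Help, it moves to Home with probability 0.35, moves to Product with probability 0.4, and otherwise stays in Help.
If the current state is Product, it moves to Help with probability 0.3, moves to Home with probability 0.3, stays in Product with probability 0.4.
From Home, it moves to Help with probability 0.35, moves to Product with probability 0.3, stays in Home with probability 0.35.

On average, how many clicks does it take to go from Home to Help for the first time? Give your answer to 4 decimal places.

Let t(s) be the expected number of clicks to first reach Help from state s, with t(Help) = 0. Conditioning on the first click:
t(Product) = 1 + 0.4·t(Product) + 0.3·t(Home)
t(Home) = 1 + 0.3·t(Product) + 0.35·t(Home)
Solving: t(Product) = 3.1667, t(Home) = 3.0000.
Expected clicks from Home to Help: 3.0000.

3.0000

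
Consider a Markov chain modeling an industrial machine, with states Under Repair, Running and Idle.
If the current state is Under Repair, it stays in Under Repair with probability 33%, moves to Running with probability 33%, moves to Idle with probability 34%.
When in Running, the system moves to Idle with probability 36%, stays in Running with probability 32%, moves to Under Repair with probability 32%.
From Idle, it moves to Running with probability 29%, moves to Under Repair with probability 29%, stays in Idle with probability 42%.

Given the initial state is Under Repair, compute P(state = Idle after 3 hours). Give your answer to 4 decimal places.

0.3762

Propagate the distribution vector 3 hours from Under Repair.
After 0 hours: (1.0000, 0.0000, 0.0000)
After 1 hour: (0.3300, 0.3300, 0.3400)
After 2 hours: (0.3131, 0.3131, 0.3738)
After 3 hours: (0.3119, 0.3119, 0.3762)
P(in Idle after 3 hours) = 0.3762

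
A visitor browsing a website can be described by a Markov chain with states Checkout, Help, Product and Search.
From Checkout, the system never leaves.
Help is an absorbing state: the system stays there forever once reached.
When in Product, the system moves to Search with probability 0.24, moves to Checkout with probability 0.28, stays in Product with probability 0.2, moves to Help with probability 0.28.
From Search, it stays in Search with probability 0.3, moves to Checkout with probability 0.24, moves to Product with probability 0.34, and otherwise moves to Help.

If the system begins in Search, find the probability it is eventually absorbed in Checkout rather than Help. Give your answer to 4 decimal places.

Let h(s) be the probability of absorption at Checkout starting from transient state s. Then h(Checkout) = 1 and h(Help) = 0. By first-step analysis:
h(Product) = 0.28·1 + 0.28·0 + 0.2·h(Product) + 0.24·h(Search)
h(Search) = 0.24·1 + 0.12·0 + 0.34·h(Product) + 0.3·h(Search)
Solving: h(Product) = 0.5301, h(Search) = 0.6003.
Starting from Search, the probability is 0.6003.

0.6003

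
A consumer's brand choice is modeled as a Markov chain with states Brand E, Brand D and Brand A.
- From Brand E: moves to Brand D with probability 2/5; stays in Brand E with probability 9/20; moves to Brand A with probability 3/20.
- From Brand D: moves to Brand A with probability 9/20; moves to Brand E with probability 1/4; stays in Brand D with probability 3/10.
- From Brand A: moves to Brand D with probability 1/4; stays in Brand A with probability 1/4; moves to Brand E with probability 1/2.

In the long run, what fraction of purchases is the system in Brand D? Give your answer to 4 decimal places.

0.3261

Let the stationary distribution be π with π = πP and π_1 + π_2 + π_3 = 1.
π_1 = 0.45·π_1 + 0.25·π_2 + 0.5·π_3
π_2 = 0.4·π_1 + 0.3·π_2 + 0.25·π_3
Solving with the normalization constraint gives π = (0.3986, 0.3261, 0.2754).
So the stationary probability of Brand D is 0.3261.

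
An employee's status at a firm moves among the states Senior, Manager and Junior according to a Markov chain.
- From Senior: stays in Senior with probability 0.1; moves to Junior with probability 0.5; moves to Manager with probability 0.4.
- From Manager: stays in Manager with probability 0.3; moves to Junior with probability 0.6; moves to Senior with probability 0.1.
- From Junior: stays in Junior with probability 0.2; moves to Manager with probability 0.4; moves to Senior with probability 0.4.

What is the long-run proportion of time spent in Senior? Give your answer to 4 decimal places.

0.2238

Let the stationary distribution be π with π = πP and π_1 + π_2 + π_3 = 1.
π_1 = 0.1·π_1 + 0.1·π_2 + 0.4·π_3
π_2 = 0.4·π_1 + 0.3·π_2 + 0.4·π_3
Solving with the normalization constraint gives π = (0.2238, 0.3636, 0.4126).
So the stationary probability of Senior is 0.2238.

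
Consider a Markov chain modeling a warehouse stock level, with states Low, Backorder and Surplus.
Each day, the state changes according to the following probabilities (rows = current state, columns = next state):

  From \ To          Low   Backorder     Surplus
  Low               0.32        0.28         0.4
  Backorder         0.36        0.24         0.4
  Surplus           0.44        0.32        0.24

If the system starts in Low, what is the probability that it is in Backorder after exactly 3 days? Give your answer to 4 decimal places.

Propagate the distribution vector 3 days from Low.
After 0 days: (1.0000, 0.0000, 0.0000)
After 1 day: (0.3200, 0.2800, 0.4000)
After 2 days: (0.3792, 0.2848, 0.3360)
After 3 days: (0.3717, 0.2820, 0.3462)
P(in Backorder after 3 days) = 0.2820

0.2820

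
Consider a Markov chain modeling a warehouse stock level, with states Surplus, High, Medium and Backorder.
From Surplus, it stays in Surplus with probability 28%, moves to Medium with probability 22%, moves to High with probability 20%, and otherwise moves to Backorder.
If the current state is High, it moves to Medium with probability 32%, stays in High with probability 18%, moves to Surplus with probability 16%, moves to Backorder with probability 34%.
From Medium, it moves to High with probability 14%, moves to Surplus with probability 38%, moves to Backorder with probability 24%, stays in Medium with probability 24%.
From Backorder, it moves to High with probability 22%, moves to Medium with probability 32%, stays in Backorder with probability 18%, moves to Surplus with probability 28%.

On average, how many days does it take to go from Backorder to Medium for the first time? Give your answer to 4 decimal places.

Let t(s) be the expected number of days to first reach Medium from state s, with t(Medium) = 0. Conditioning on the first day:
t(Surplus) = 1 + 0.28·t(Surplus) + 0.2·t(High) + 0.3·t(Backorder)
t(High) = 1 + 0.16·t(Surplus) + 0.18·t(High) + 0.34·t(Backorder)
t(Backorder) = 1 + 0.28·t(Surplus) + 0.22·t(High) + 0.18·t(Backorder)
Solving: t(Surplus) = 3.7362, t(High) = 3.3565, t(Backorder) = 3.3958.
Expected days from Backorder to Medium: 3.3958.

3.3958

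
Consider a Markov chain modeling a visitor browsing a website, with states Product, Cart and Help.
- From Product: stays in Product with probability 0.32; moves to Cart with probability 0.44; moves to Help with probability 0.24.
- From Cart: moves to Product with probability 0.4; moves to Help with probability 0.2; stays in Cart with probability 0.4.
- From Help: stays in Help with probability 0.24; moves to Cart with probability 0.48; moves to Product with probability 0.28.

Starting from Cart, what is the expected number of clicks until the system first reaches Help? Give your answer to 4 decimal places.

4.6552

Let t(s) be the expected number of clicks to first reach Help from state s, with t(Help) = 0. Conditioning on the first click:
t(Product) = 1 + 0.32·t(Product) + 0.44·t(Cart)
t(Cart) = 1 + 0.4·t(Product) + 0.4·t(Cart)
Solving: t(Product) = 4.4828, t(Cart) = 4.6552.
Expected clicks from Cart to Help: 4.6552.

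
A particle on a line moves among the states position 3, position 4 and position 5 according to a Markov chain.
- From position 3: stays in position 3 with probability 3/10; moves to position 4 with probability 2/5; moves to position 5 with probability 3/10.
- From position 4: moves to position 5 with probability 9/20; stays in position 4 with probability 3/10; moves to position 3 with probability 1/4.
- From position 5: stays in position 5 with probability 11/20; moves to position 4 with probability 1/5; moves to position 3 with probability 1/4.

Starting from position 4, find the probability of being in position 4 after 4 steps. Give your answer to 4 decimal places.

Propagate the distribution vector 4 steps from position 4.
After 0 steps: (0.0000, 1.0000, 0.0000)
After 1 step: (0.2500, 0.3000, 0.4500)
After 2 steps: (0.2625, 0.2800, 0.4575)
After 3 steps: (0.2631, 0.2805, 0.4564)
After 4 steps: (0.2632, 0.2807, 0.4562)
P(in position 4 after 4 steps) = 0.2807

0.2807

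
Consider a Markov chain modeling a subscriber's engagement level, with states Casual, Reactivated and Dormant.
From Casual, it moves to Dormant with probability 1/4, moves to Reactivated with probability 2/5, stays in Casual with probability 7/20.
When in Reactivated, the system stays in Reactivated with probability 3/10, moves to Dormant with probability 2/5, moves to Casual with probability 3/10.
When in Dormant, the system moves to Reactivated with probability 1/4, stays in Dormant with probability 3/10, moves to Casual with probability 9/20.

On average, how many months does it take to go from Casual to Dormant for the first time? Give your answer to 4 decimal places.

3.2836

Let t(s) be the expected number of months to first reach Dormant from state s, with t(Dormant) = 0. Conditioning on the first month:
t(Casual) = 1 + 0.35·t(Casual) + 0.4·t(Reactivated)
t(Reactivated) = 1 + 0.3·t(Casual) + 0.3·t(Reactivated)
Solving: t(Casual) = 3.2836, t(Reactivated) = 2.8358.
Expected months from Casual to Dormant: 3.2836.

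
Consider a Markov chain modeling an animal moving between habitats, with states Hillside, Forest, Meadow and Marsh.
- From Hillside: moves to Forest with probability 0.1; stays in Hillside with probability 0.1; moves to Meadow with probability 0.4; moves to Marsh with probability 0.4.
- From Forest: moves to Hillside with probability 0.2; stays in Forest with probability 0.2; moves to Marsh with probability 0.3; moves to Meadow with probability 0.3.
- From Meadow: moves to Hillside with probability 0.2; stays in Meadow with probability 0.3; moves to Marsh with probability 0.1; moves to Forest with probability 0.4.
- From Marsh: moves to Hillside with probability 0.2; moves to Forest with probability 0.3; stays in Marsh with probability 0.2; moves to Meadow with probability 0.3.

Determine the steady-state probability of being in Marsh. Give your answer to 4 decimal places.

Let the stationary distribution be π with π = πP and π_1 + π_2 + π_3 + π_4 = 1.
π_1 = 0.1·π_1 + 0.2·π_2 + 0.2·π_3 + 0.2·π_4
π_2 = 0.1·π_1 + 0.2·π_2 + 0.4·π_3 + 0.3·π_4
π_3 = 0.4·π_1 + 0.3·π_2 + 0.3·π_3 + 0.3·π_4
Solving with the normalization constraint gives π = (0.1818, 0.2686, 0.3182, 0.2314).
So the stationary probability of Marsh is 0.2314.

0.2314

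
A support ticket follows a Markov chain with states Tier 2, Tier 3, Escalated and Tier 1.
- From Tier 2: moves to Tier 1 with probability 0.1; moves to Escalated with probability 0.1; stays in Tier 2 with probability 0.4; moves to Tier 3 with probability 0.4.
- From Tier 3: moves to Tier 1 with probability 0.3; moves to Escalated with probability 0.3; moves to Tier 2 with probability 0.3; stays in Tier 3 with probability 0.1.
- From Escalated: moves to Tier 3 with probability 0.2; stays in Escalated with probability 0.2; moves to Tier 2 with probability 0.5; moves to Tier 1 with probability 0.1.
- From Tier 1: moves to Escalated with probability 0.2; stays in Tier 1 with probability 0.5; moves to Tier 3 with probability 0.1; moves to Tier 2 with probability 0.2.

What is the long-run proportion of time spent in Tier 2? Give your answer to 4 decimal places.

Let the stationary distribution be π with π = πP and π_1 + π_2 + π_3 + π_4 = 1.
π_1 = 0.4·π_1 + 0.3·π_2 + 0.5·π_3 + 0.2·π_4
π_2 = 0.4·π_1 + 0.1·π_2 + 0.2·π_3 + 0.1·π_4
π_3 = 0.1·π_1 + 0.3·π_2 + 0.2·π_3 + 0.2·π_4
Solving with the normalization constraint gives π = (0.3482, 0.2232, 0.1875, 0.2411).
So the stationary probability of Tier 2 is 0.3482.

0.3482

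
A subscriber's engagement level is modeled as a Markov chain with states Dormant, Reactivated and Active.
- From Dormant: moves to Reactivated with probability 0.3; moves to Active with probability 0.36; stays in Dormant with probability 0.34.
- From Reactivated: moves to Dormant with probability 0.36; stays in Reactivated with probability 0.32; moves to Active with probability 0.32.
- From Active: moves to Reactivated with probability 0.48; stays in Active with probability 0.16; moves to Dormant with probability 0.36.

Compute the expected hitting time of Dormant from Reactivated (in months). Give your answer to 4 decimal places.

2.7778

Let t(s) be the expected number of months to first reach Dormant from state s, with t(Dormant) = 0. Conditioning on the first month:
t(Reactivated) = 1 + 0.32·t(Reactivated) + 0.32·t(Active)
t(Active) = 1 + 0.48·t(Reactivated) + 0.16·t(Active)
Solving: t(Reactivated) = 2.7778, t(Active) = 2.7778.
Expected months from Reactivated to Dormant: 2.7778.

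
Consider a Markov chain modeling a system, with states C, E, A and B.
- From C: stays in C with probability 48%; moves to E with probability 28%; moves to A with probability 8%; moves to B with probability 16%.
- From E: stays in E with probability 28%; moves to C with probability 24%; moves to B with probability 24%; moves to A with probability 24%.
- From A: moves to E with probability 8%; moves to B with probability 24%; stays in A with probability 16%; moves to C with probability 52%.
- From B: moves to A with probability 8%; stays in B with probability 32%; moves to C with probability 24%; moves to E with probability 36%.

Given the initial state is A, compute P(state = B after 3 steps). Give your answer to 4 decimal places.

Propagate the distribution vector 3 steps from A.
After 0 steps: (0.0000, 0.0000, 1.0000, 0.0000)
After 1 step: (0.5200, 0.0800, 0.1600, 0.2400)
After 2 steps: (0.4096, 0.2672, 0.1056, 0.2176)
After 3 steps: (0.3679, 0.2763, 0.1312, 0.2246)
P(in B after 3 steps) = 0.2246

0.2246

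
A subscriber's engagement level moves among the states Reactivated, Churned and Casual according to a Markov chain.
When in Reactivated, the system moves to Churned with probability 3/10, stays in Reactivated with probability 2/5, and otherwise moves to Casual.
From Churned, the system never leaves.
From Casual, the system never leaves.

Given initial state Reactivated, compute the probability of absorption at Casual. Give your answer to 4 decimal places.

0.5000

Let h(s) be the probability of absorption at Casual starting from transient state s. Then h(Casual) = 1 and h(Churned) = 0. By first-step analysis:
h(Reactivated) = 0.4·h(Reactivated) + 0.3·0 + 0.3·1
Solving: h(Reactivated) = 0.5000.
Starting from Reactivated, the probability is 0.5000.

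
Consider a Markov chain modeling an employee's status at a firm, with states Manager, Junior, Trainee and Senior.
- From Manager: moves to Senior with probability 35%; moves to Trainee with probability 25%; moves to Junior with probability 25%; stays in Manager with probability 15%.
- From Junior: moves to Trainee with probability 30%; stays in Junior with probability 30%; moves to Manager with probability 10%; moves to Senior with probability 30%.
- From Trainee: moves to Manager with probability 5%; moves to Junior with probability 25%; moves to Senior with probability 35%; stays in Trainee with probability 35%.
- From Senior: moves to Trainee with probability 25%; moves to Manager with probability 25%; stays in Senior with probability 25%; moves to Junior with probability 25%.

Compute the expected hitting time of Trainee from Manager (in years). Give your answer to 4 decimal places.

3.8000

Let t(s) be the expected number of years to first reach Trainee from state s, with t(Trainee) = 0. Conditioning on the first year:
t(Manager) = 1 + 0.15·t(Manager) + 0.25·t(Junior) + 0.35·t(Senior)
t(Junior) = 1 + 0.1·t(Manager) + 0.3·t(Junior) + 0.3·t(Senior)
t(Senior) = 1 + 0.25·t(Manager) + 0.25·t(Junior) + 0.25·t(Senior)
Solving: t(Manager) = 3.8000, t(Junior) = 3.6000, t(Senior) = 3.8000.
Expected years from Manager to Trainee: 3.8000.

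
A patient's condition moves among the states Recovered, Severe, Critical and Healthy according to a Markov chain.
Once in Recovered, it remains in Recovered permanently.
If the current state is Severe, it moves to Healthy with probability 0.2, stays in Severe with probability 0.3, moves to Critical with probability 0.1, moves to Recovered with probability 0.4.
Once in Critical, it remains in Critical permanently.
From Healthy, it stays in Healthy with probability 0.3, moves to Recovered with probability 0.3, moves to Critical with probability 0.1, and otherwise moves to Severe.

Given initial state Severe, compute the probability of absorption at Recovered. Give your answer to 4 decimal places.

Let h(s) be the probability of absorption at Recovered starting from transient state s. Then h(Recovered) = 1 and h(Critical) = 0. By first-step analysis:
h(Severe) = 0.4·1 + 0.3·h(Severe) + 0.1·0 + 0.2·h(Healthy)
h(Healthy) = 0.3·1 + 0.3·h(Severe) + 0.1·0 + 0.3·h(Healthy)
Solving: h(Severe) = 0.7907, h(Healthy) = 0.7674.
Starting from Severe, the probability is 0.7907.

0.7907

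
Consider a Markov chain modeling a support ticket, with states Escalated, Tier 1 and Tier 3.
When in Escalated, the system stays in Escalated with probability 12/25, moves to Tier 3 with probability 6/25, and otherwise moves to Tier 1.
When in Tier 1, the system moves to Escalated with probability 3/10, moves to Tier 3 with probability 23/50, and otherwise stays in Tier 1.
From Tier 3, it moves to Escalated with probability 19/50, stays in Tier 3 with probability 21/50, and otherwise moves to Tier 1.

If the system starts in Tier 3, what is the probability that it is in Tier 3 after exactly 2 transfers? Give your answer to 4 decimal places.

0.3596

Sum over the intermediate state after 1 transfer:
P = P(Tier 3→Escalated)·P(Escalated→Tier 3) + P(Tier 3→Tier 1)·P(Tier 1→Tier 3) + P(Tier 3→Tier 3)·P(Tier 3→Tier 3)
  = 0.38×0.24 + 0.2×0.46 + 0.42×0.42
  = 0.0912 + 0.0920 + 0.1764 = 0.3596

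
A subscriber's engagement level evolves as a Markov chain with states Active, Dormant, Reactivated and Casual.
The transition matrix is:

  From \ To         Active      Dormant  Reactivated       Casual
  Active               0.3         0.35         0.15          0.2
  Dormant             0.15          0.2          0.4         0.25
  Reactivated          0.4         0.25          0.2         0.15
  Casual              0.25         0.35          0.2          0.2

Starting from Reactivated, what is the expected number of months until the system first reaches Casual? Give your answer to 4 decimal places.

5.2126

Let t(s) be the expected number of months to first reach Casual from state s, with t(Casual) = 0. Conditioning on the first month:
t(Active) = 1 + 0.3·t(Active) + 0.35·t(Dormant) + 0.15·t(Reactivated)
t(Dormant) = 1 + 0.15·t(Active) + 0.2·t(Dormant) + 0.4·t(Reactivated)
t(Reactivated) = 1 + 0.4·t(Active) + 0.25·t(Dormant) + 0.2·t(Reactivated)
Solving: t(Active) = 4.9365, t(Dormant) = 4.7819, t(Reactivated) = 5.2126.
Expected months from Reactivated to Casual: 5.2126.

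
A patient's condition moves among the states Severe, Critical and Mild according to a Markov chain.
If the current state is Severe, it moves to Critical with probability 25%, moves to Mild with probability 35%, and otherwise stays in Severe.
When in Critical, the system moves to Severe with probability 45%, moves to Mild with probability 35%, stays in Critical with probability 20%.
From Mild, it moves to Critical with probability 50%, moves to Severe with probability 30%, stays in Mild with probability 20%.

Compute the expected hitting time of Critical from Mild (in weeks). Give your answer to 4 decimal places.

2.4000

Let t(s) be the expected number of weeks to first reach Critical from state s, with t(Critical) = 0. Conditioning on the first week:
t(Severe) = 1 + 0.4·t(Severe) + 0.35·t(Mild)
t(Mild) = 1 + 0.3·t(Severe) + 0.2·t(Mild)
Solving: t(Severe) = 3.0667, t(Mild) = 2.4000.
Expected weeks from Mild to Critical: 2.4000.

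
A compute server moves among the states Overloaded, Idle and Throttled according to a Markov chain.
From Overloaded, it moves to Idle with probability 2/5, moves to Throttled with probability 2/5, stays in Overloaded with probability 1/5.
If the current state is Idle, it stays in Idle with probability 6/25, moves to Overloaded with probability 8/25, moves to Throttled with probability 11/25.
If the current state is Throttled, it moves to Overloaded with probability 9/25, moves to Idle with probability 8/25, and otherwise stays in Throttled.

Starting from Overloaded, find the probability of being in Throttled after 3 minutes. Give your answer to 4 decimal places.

Propagate the distribution vector 3 minutes from Overloaded.
After 0 minutes: (1.0000, 0.0000, 0.0000)
After 1 minute: (0.2000, 0.4000, 0.4000)
After 2 minutes: (0.3120, 0.3040, 0.3840)
After 3 minutes: (0.2979, 0.3206, 0.3814)
P(in Throttled after 3 minutes) = 0.3814

0.3814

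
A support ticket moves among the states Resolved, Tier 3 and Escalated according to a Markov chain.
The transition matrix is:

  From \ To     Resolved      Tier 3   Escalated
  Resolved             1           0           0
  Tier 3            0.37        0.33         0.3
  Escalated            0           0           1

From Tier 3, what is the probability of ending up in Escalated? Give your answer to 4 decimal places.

0.4478

Let h(s) be the probability of absorption at Escalated starting from transient state s. Then h(Escalated) = 1 and h(Resolved) = 0. By first-step analysis:
h(Tier 3) = 0.37·0 + 0.33·h(Tier 3) + 0.3·1
Solving: h(Tier 3) = 0.4478.
Starting from Tier 3, the probability is 0.4478.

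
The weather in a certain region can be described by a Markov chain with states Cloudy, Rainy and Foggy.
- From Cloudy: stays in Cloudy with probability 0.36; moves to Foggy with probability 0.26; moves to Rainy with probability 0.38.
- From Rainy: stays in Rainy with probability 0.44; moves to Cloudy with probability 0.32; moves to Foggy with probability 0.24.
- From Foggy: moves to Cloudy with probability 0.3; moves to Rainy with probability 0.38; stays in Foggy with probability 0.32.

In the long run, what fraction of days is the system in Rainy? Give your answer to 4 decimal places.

0.4043

Let the stationary distribution be π with π = πP and π_1 + π_2 + π_3 = 1.
π_1 = 0.36·π_1 + 0.32·π_2 + 0.3·π_3
π_2 = 0.38·π_1 + 0.44·π_2 + 0.38·π_3
Solving with the normalization constraint gives π = (0.3278, 0.4043, 0.2680).
So the stationary probability of Rainy is 0.4043.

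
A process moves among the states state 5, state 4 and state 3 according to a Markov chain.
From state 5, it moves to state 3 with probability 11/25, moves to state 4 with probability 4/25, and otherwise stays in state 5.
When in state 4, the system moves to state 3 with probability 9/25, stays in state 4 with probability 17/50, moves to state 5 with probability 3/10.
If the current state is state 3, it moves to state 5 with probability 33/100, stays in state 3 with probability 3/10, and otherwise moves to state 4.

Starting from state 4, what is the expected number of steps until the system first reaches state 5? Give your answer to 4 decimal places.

3.2238

Let t(s) be the expected number of steps to first reach state 5 from state s, with t(state 5) = 0. Conditioning on the first step:
t(state 4) = 1 + 0.34·t(state 4) + 0.36·t(state 3)
t(state 3) = 1 + 0.37·t(state 4) + 0.3·t(state 3)
Solving: t(state 4) = 3.2238, t(state 3) = 3.1326.
Expected steps from state 4 to state 5: 3.2238.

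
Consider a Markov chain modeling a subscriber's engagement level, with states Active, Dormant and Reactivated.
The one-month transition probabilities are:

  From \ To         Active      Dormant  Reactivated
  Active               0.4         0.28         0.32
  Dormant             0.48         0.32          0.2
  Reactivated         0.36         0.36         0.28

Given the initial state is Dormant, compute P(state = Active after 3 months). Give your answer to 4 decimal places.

0.4138

Propagate the distribution vector 3 months from Dormant.
After 0 months: (0.0000, 1.0000, 0.0000)
After 1 month: (0.4800, 0.3200, 0.2000)
After 2 months: (0.4176, 0.3088, 0.2736)
After 3 months: (0.4138, 0.3142, 0.2720)
P(in Active after 3 months) = 0.4138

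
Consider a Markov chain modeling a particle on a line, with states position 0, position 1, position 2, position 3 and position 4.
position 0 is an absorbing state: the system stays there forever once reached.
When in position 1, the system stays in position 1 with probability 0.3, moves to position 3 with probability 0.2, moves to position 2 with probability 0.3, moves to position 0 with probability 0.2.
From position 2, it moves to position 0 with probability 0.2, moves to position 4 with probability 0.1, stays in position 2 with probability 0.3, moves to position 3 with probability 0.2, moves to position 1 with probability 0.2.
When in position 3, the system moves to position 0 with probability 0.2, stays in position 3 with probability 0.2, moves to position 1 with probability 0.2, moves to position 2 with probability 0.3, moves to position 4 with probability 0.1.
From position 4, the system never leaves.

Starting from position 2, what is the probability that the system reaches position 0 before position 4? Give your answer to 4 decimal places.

Let h(s) be the probability of absorption at position 0 starting from transient state s. Then h(position 0) = 1 and h(position 4) = 0. By first-step analysis:
h(position 1) = 0.2·1 + 0.3·h(position 1) + 0.3·h(position 2) + 0.2·h(position 3)
h(position 2) = 0.2·1 + 0.2·h(position 1) + 0.3·h(position 2) + 0.2·h(position 3) + 0.1·0
h(position 3) = 0.2·1 + 0.2·h(position 1) + 0.3·h(position 2) + 0.2·h(position 3) + 0.1·0
Solving: h(position 1) = 0.8000, h(position 2) = 0.7200, h(position 3) = 0.7200.
Starting from position 2, the probability is 0.7200.

0.7200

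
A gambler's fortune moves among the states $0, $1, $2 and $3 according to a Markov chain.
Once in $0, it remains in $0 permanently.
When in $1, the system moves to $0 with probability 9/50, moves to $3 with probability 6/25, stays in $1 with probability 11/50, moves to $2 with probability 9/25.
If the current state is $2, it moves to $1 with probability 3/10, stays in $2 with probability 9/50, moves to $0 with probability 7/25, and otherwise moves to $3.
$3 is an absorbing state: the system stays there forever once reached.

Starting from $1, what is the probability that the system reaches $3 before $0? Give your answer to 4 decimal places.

Let h(s) be the probability of absorption at $3 starting from transient state s. Then h($3) = 1 and h($0) = 0. By first-step analysis:
h($1) = 0.18·0 + 0.22·h($1) + 0.36·h($2) + 0.24·1
h($2) = 0.28·0 + 0.3·h($1) + 0.18·h($2) + 0.24·1
Solving: h($1) = 0.5327, h($2) = 0.4876.
Starting from $1, the probability is 0.5327.

0.5327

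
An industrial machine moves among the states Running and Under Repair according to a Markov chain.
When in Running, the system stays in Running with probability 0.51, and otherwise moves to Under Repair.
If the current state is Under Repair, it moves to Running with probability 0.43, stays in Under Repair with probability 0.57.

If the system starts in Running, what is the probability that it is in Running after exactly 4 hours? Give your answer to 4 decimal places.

0.4674

Propagate the distribution vector 4 hours from Running.
After 0 hours: (1.0000, 0.0000)
After 1 hour: (0.5100, 0.4900)
After 2 hours: (0.4708, 0.5292)
After 3 hours: (0.4677, 0.5323)
After 4 hours: (0.4674, 0.5326)
P(in Running after 4 hours) = 0.4674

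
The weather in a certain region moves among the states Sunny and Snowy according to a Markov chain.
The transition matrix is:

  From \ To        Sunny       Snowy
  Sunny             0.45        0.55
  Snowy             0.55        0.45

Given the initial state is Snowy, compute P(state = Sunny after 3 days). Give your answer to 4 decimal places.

Propagate the distribution vector 3 days from Snowy.
After 0 days: (0.0000, 1.0000)
After 1 day: (0.5500, 0.4500)
After 2 days: (0.4950, 0.5050)
After 3 days: (0.5005, 0.4995)
P(in Sunny after 3 days) = 0.5005

0.5005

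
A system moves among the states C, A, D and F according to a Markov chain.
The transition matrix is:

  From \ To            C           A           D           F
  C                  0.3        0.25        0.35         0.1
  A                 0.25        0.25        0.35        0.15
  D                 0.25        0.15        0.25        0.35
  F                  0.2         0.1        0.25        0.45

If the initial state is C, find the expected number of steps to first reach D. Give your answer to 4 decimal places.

Let t(s) be the expected number of steps to first reach D from state s, with t(D) = 0. Conditioning on the first step:
t(C) = 1 + 0.3·t(C) + 0.25·t(A) + 0.1·t(F)
t(A) = 1 + 0.25·t(C) + 0.25·t(A) + 0.15·t(F)
t(F) = 1 + 0.2·t(C) + 0.1·t(A) + 0.45·t(F)
Solving: t(C) = 3.0040, t(A) = 3.0268, t(F) = 3.4609.
Expected steps from C to D: 3.0040.

3.0040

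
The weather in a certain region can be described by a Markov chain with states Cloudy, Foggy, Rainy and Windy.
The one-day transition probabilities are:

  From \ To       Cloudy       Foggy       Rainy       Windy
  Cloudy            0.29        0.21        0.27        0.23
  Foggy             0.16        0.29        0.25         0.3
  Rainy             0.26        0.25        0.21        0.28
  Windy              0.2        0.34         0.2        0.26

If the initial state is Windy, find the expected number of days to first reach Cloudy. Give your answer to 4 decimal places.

4.9791

Let t(s) be the expected number of days to first reach Cloudy from state s, with t(Cloudy) = 0. Conditioning on the first day:
t(Foggy) = 1 + 0.29·t(Foggy) + 0.25·t(Rainy) + 0.3·t(Windy)
t(Rainy) = 1 + 0.25·t(Foggy) + 0.21·t(Rainy) + 0.28·t(Windy)
t(Windy) = 1 + 0.34·t(Foggy) + 0.2·t(Rainy) + 0.26·t(Windy)
Solving: t(Foggy) = 5.1537, t(Rainy) = 4.6615, t(Windy) = 4.9791.
Expected days from Windy to Cloudy: 4.9791.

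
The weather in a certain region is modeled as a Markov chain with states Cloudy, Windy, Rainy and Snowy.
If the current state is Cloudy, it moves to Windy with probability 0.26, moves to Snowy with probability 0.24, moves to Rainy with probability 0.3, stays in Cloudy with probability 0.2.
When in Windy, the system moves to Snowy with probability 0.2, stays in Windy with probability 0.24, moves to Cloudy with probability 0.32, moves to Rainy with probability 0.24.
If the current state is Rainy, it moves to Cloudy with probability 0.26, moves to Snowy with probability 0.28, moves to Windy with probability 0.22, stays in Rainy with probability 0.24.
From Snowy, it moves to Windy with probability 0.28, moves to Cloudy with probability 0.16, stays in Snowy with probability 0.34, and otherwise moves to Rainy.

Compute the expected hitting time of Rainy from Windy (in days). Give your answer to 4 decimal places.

Let t(s) be the expected number of days to first reach Rainy from state s, with t(Rainy) = 0. Conditioning on the first day:
t(Cloudy) = 1 + 0.2·t(Cloudy) + 0.26·t(Windy) + 0.24·t(Snowy)
t(Windy) = 1 + 0.32·t(Cloudy) + 0.24·t(Windy) + 0.2·t(Snowy)
t(Snowy) = 1 + 0.16·t(Cloudy) + 0.28·t(Windy) + 0.34·t(Snowy)
Solving: t(Cloudy) = 3.7879, t(Windy) = 3.9974, t(Snowy) = 4.1293.
Expected days from Windy to Rainy: 3.9974.

3.9974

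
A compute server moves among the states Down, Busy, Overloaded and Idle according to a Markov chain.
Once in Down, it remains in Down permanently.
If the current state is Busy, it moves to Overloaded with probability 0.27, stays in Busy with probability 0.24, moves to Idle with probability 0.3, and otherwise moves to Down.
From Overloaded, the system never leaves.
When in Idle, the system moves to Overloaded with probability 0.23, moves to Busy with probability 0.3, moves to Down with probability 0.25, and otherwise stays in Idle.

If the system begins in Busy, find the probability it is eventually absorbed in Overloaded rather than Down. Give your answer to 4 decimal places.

Let h(s) be the probability of absorption at Overloaded starting from transient state s. Then h(Overloaded) = 1 and h(Down) = 0. By first-step analysis:
h(Busy) = 0.19·0 + 0.24·h(Busy) + 0.27·1 + 0.3·h(Idle)
h(Idle) = 0.25·0 + 0.3·h(Busy) + 0.23·1 + 0.22·h(Idle)
Solving: h(Busy) = 0.5561, h(Idle) = 0.5088.
Starting from Busy, the probability is 0.5561.

0.5561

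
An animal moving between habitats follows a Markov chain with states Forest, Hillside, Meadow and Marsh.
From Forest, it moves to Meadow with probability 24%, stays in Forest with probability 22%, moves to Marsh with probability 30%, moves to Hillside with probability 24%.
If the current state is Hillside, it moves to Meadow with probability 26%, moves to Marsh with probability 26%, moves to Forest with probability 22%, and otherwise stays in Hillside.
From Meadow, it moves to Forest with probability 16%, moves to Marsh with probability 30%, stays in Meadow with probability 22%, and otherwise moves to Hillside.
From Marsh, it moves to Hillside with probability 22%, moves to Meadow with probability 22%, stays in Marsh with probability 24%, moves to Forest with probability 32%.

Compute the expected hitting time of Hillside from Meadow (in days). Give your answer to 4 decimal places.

Let t(s) be the expected number of days to first reach Hillside from state s, with t(Hillside) = 0. Conditioning on the first day:
t(Forest) = 1 + 0.22·t(Forest) + 0.24·t(Meadow) + 0.3·t(Marsh)
t(Meadow) = 1 + 0.16·t(Forest) + 0.22·t(Meadow) + 0.3·t(Marsh)
t(Marsh) = 1 + 0.32·t(Forest) + 0.22·t(Meadow) + 0.24·t(Marsh)
Solving: t(Forest) = 3.9570, t(Meadow) = 3.6466, t(Marsh) = 4.0375.
Expected days from Meadow to Hillside: 3.6466.

3.6466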